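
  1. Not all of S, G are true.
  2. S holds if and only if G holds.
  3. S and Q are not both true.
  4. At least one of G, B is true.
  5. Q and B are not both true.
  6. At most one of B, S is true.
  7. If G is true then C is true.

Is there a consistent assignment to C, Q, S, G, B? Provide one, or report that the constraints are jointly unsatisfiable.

C=T; Q=F; S=F; G=F; B=T

  (1) {S, G}: 0/2 true — not all ✓
  (2) S=F, G=F — same ✓
  (3) S=F, Q=F — not both ✓
  (4) {G, B}: 1 true — at least one ✓
  (5) Q=F, B=T — not both ✓
  (6) {B, S}: 1 true — at most one ✓
  (7) G=F ⇒ C: vacuous ✓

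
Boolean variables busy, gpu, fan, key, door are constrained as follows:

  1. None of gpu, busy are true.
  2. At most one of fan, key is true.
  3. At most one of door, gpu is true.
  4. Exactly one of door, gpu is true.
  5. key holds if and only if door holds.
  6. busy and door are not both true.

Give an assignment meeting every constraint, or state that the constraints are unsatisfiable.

busy=F, gpu=F, fan=F, key=T, door=T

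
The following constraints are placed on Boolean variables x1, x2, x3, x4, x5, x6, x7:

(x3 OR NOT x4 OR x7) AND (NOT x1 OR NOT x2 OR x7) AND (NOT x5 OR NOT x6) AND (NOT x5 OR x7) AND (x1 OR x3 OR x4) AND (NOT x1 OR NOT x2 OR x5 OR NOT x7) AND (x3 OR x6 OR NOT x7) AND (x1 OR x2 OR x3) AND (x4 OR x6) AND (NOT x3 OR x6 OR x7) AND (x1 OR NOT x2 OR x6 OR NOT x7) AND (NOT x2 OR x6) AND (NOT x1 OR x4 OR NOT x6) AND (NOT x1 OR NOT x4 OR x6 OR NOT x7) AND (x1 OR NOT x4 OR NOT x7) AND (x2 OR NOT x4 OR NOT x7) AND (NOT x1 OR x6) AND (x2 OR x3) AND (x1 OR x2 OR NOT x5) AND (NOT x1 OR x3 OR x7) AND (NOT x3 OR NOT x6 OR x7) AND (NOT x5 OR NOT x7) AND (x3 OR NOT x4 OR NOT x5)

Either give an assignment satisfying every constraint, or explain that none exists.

Set x1 = False.
Set x2 = True.
  then (NOT x2 OR x6) forces x6 = True.
  then (NOT x5 OR NOT x6) forces x5 = False.
Try x3 = False:
  (x1 OR x3 OR x4) forces x4 = True.
  (x3 OR NOT x4 OR x7) forces x7 = True.
  clause (x1 OR NOT x4 OR NOT x7) is falsified — backtrack.
So x3 = True.
  then (NOT x3 OR NOT x6 OR x7) forces x7 = True.
  then (x1 OR NOT x4 OR NOT x7) forces x4 = False.
All clauses satisfied.

x1 = False, x2 = True, x3 = True, x4 = False, x5 = False, x6 = True, x7 = True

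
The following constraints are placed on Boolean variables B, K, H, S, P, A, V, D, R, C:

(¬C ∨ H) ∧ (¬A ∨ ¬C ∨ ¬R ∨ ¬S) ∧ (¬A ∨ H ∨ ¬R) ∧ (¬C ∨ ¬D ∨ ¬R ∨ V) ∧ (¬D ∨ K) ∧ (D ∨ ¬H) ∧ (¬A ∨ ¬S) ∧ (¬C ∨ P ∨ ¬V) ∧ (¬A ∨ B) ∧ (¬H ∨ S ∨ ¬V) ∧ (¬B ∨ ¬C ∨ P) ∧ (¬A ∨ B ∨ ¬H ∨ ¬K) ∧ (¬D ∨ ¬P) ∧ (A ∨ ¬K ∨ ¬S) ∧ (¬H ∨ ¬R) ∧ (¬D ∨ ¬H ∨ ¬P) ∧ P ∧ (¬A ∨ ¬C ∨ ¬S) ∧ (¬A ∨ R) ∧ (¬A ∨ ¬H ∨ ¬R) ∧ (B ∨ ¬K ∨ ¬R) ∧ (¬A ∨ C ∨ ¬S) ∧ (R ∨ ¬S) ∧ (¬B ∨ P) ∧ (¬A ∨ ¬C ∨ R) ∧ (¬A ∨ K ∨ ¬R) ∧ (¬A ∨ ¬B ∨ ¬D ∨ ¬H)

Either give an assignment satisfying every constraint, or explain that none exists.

B = True, K = True, H = False, S = False, P = True, A = False, V = True, D = False, R = True, C = False

Unit clause (P) forces P = True.
In (¬D ∨ ¬P) only ¬D is left, so D = False.
In (D ∨ ¬H) only ¬H is left, so H = False.
In (¬C ∨ H) only ¬C is left, so C = False.
Set B = True.
Set K = True.
Try S = True:
  (¬A ∨ ¬S) forces A = False.
  clause (A ∨ ¬K ∨ ¬S) is falsified — backtrack.
So S = False.
Try A = True:
  (¬A ∨ H ∨ ¬R) forces R = False.
  clause (¬A ∨ R) is falsified — backtrack.
So A = False.
Set V = True.
Set R = True.
All clauses satisfied.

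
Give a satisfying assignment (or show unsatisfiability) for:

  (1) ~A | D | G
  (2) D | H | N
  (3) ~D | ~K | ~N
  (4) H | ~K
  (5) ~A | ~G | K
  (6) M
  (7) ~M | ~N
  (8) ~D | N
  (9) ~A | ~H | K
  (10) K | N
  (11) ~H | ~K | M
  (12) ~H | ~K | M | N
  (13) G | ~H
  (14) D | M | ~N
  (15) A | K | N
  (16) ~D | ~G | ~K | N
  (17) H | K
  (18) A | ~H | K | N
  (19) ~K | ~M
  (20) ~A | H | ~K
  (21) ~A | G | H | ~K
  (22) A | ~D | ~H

Unsatisfiable

Case M = True:
  (~M | ~N) forces N = False.
  (~D | N) forces D = False.
  (D | H | N) forces H = True.
  (K | N) forces K = True.
  Clause (~K | ~M) is falsified — contradiction.
Case M = False:
  Clause (M) is falsified — contradiction.
Both cases fail, so the formula is unsatisfiable.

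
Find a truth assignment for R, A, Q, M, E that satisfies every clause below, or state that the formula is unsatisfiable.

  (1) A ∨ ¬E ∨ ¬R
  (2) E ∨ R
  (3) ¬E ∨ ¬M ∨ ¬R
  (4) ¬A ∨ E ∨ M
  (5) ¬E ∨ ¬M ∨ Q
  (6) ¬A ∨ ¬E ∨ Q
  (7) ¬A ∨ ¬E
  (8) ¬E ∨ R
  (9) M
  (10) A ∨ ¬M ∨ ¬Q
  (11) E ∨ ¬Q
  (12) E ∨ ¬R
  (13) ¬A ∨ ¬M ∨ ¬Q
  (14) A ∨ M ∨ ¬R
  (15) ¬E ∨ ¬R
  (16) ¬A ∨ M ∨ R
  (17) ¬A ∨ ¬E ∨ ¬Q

The formula is unsatisfiable.

Case R = True:
  (M) forces M = True.
  (¬E ∨ ¬M ∨ ¬R) forces E = False.
  Clause (E ∨ ¬R) is falsified — contradiction.
Case R = False:
  (E ∨ R) forces E = True.
  Clause (¬E ∨ R) is falsified — contradiction.
Both cases fail, so the formula is unsatisfiable.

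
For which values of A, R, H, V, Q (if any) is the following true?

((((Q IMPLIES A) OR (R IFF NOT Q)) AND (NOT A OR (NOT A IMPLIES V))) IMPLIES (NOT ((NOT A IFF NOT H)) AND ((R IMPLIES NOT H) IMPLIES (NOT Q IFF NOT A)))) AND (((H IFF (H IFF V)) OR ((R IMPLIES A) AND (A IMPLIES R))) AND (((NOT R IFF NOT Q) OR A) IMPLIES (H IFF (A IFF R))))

A = False, R = False, H = True, V = True, Q = False

  (((Q IMPLIES A) OR (R IFF NOT Q)) AND (NOT A OR (NOT A IMPLIES V))) IMPLIES (NOT ((NOT A IFF NOT H)) AND ((R IMPLIES NOT H) IMPLIES (NOT Q IFF NOT A))) = True
    ((Q IMPLIES A) OR (R IFF NOT Q)) AND (NOT A OR (NOT A IMPLIES V)) = True
      (Q IMPLIES A) OR (R IFF NOT Q) = True
        Q IMPLIES A = True
        R IFF NOT Q = False
          NOT Q = True
      NOT A OR (NOT A IMPLIES V) = True
        NOT A = True
        NOT A IMPLIES V = True
          NOT A = True
    NOT ((NOT A IFF NOT H)) AND ((R IMPLIES NOT H) IMPLIES (NOT Q IFF NOT A)) = True
      NOT ((NOT A IFF NOT H)) = True
        NOT A IFF NOT H = False
          NOT A = True
          NOT H = False
      (R IMPLIES NOT H) IMPLIES (NOT Q IFF NOT A) = True
        R IMPLIES NOT H = True
          NOT H = False
        NOT Q IFF NOT A = True
          NOT Q = True
          NOT A = True
  ((H IFF (H IFF V)) OR ((R IMPLIES A) AND (A IMPLIES R))) AND (((NOT R IFF NOT Q) OR A) IMPLIES (H IFF (A IFF R))) = True
    (H IFF (H IFF V)) OR ((R IMPLIES A) AND (A IMPLIES R)) = True
      H IFF (H IFF V) = True
        H IFF V = True
      (R IMPLIES A) AND (A IMPLIES R) = True
        R IMPLIES A = True
        A IMPLIES R = True
    ((NOT R IFF NOT Q) OR A) IMPLIES (H IFF (A IFF R)) = True
      (NOT R IFF NOT Q) OR A = True
        NOT R IFF NOT Q = True
          NOT R = True
          NOT Q = True
      H IFF (A IFF R) = True
        A IFF R = True
Both conjuncts True, so the formula holds.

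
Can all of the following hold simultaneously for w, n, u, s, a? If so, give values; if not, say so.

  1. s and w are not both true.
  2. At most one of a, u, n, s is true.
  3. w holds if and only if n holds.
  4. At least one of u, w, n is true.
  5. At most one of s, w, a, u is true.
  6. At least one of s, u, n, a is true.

w = False, n = False, u = True, s = False, a = False

  (1) s=F, w=F — not both ✓
  (2) {a, u, n, s}: 1 true — at most one ✓
  (3) w=F, n=F — same ✓
  (4) {u, w, n}: 1 true — at least one ✓
  (5) {s, w, a, u}: 1 true — at most one ✓
  (6) {s, u, n, a}: 1 true — at least one ✓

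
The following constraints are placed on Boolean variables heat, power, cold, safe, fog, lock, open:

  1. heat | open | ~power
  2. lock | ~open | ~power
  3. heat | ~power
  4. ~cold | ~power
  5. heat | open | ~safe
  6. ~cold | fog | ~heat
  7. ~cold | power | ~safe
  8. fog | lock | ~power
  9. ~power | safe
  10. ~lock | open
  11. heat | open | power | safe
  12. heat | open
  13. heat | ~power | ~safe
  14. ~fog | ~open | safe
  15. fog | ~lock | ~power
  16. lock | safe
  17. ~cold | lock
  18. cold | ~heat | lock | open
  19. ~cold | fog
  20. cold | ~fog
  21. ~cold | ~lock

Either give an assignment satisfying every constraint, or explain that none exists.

heat=T, power=F, cold=F, safe=F, fog=F, lock=T, open=T

Set heat = True.
Try power = True:
  (~cold | ~power) forces cold = False.
  (~power | safe) forces safe = True.
  (cold | ~fog) forces fog = False.
  (fog | lock | ~power) forces lock = True.
  clause (fog | ~lock | ~power) is falsified — backtrack.
So power = False.
Try cold = True:
  (~cold | fog | ~heat) forces fog = True.
  (~cold | power | ~safe) forces safe = False.
  (~fog | ~open | safe) forces open = False.
  (~lock | open) forces lock = False.
  clause (lock | safe) is falsified — backtrack.
So cold = False.
  then (cold | ~fog) forces fog = False.
Set safe = False.
  then (lock | safe) forces lock = True.
  then (~lock | open) forces open = True.
All clauses satisfied.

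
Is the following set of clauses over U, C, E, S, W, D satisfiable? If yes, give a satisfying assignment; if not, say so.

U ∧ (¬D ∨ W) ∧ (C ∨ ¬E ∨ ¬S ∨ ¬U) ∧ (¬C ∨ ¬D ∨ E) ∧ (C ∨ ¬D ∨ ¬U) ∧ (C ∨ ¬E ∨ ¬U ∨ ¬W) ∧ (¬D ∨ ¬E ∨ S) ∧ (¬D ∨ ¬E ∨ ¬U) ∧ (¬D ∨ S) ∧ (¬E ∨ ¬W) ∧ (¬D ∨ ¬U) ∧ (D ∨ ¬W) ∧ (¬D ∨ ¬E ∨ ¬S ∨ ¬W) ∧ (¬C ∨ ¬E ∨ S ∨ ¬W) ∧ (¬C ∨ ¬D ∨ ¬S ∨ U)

U = True, C = True, E = True, S = True, W = False, D = False

Unit clause (U) forces U = True.
In (¬D ∨ ¬U) only ¬D is left, so D = False.
In (D ∨ ¬W) only ¬W is left, so W = False.
Set C = True.
Set E = True.
Set S = True.
All clauses satisfied.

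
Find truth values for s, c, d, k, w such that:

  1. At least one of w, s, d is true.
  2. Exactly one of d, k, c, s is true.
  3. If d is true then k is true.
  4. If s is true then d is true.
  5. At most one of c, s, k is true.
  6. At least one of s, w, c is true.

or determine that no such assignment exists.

s = False, c = False, d = False, k = True, w = True

  (1) {w, s, d}: 1 true — at least one ✓
  (2) {d, k, c, s}: 1 true — exactly one ✓
  (3) d=F ⇒ k: vacuous ✓
  (4) s=F ⇒ d: vacuous ✓
  (5) {c, s, k}: 1 true — at most one ✓
  (6) {s, w, c}: 1 true — at least one ✓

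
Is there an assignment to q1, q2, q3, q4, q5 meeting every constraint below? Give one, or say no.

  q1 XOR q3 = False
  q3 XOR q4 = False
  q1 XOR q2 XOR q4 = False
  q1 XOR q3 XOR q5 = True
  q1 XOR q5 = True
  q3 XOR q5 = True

q1: False, q2: False, q3: False, q4: False, q5: True

q1 XOR q3 = F XOR F = False ✓
q3 XOR q4 = F XOR F = False ✓
q1 XOR q2 XOR q4 = F XOR F XOR F = False ✓
q1 XOR q3 XOR q5 = F XOR F XOR T = True ✓
q1 XOR q5 = F XOR T = True ✓
q3 XOR q5 = F XOR T = True ✓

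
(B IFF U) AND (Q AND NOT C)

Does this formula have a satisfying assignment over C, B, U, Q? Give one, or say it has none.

C = False; B = False; U = False; Q = True

  B IFF U = True
  Q AND NOT C = True
    NOT C = True
Both conjuncts True, so the formula holds.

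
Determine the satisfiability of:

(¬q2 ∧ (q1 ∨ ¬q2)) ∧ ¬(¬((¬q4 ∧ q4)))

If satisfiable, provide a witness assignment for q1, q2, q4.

The conjunct ¬(¬((¬q4 ∧ q4))) is unsatisfiable on its own:
  q4=F: evaluates to False.
  q4=T: evaluates to False.
So the whole conjunction is unsatisfiable.

UNSATISFIABLE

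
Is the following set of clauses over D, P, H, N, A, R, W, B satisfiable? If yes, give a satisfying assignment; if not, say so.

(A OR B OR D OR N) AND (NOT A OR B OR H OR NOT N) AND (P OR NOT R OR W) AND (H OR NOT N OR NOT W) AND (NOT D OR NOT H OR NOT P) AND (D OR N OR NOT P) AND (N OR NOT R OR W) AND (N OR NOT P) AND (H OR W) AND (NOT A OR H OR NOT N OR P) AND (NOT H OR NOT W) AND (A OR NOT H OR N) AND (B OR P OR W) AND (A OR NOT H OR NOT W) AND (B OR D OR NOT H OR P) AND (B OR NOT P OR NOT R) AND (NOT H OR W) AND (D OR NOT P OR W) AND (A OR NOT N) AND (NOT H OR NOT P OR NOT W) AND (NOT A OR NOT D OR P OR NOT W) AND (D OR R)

Set D = False.
  then (D OR R) forces R = True.
Try P = True:
  (D OR N OR NOT P) forces N = True.
  (B OR NOT P OR NOT R) forces B = True.
  (D OR NOT P OR W) forces W = True.
  (H OR NOT N OR NOT W) forces H = True.
  clause (NOT H OR NOT W) is falsified — backtrack.
So P = False.
  then (P OR NOT R OR W) forces W = True.
  then (NOT H OR NOT W) forces H = False.
  then (H OR NOT N OR NOT W) forces N = False.
Set A = True.
Set B = False.
All clauses satisfied.

D = False, P = False, H = False, N = False, A = True, R = True, W = True, B = False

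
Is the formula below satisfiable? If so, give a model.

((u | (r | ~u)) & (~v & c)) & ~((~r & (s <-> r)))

r=T, c=T, s=F, u=F, v=F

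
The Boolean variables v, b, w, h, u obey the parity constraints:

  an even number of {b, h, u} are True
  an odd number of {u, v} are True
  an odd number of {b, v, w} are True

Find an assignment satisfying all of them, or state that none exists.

v = False, b = False, w = True, h = True, u = True

{b, h, u}: 2 true → even ✓
{u, v}: 1 true → odd ✓
{b, v, w}: 1 true → odd ✓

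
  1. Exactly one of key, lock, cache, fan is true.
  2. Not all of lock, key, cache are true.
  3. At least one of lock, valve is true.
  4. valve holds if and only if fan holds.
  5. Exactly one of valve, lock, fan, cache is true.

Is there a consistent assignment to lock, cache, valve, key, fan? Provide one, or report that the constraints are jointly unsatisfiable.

lock = True, cache = False, valve = False, key = False, fan = False

  (1) {key, lock, cache, fan}: 1 true — exactly one ✓
  (2) {lock, key, cache}: 1/3 true — not all ✓
  (3) {lock, valve}: 1 true — at least one ✓
  (4) valve=F, fan=F — same ✓
  (5) {valve, lock, fan, cache}: 1 true — exactly one ✓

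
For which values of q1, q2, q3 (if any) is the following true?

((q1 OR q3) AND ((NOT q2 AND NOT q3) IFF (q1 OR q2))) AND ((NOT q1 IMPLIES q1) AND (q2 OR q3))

UNSATISFIABLE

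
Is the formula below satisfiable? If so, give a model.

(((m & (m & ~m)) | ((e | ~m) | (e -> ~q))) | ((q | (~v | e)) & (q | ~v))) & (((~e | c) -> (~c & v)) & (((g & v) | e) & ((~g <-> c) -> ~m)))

v=T, e=T, g=F, m=F, c=F, q=F

  ((m & (m & ~m)) | ((e | ~m) | (e -> ~q))) | ((q | (~v | e)) & (q | ~v)) = True
    (m & (m & ~m)) | ((e | ~m) | (e -> ~q)) = True
      m & (m & ~m) = False
        m & ~m = False
          ~m = True
      (e | ~m) | (e -> ~q) = True
        e | ~m = True
          ~m = True
        e -> ~q = True
          ~q = True
    (q | (~v | e)) & (q | ~v) = False
      q | (~v | e) = True
        ~v | e = True
          ~v = False
      q | ~v = False
        ~v = False
  ((~e | c) -> (~c & v)) & (((g & v) | e) & ((~g <-> c) -> ~m)) = True
    (~e | c) -> (~c & v) = True
      ~e | c = False
        ~e = False
      ~c & v = True
        ~c = True
    ((g & v) | e) & ((~g <-> c) -> ~m) = True
      (g & v) | e = True
        g & v = False
      (~g <-> c) -> ~m = True
        ~g <-> c = False
          ~g = True
        ~m = True
Both conjuncts True, so the formula holds.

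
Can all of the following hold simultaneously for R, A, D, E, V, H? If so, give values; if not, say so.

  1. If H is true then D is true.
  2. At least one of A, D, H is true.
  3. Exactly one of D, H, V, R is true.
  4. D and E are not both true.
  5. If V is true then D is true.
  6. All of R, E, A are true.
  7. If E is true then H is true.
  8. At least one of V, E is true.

Unsatisfiable — no assignment works.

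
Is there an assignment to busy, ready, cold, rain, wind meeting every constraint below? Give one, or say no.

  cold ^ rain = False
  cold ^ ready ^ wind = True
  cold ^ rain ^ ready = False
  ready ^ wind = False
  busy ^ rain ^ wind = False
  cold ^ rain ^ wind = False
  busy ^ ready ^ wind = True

busy: True; ready: False; cold: True; rain: True; wind: False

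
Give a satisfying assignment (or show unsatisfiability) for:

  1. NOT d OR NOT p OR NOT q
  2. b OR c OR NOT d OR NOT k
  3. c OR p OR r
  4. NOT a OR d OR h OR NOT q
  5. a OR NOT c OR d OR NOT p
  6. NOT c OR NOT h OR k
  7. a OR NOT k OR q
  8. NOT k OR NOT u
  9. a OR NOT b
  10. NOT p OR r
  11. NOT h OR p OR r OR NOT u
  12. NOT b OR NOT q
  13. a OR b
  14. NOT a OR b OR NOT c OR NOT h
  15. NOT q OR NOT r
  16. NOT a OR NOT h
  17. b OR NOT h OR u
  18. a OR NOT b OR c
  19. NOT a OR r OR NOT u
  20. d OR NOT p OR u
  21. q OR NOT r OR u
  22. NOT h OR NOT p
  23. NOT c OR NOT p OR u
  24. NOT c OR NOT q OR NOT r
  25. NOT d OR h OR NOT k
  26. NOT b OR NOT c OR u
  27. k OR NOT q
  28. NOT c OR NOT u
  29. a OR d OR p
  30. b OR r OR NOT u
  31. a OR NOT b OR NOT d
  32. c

Unit clause (c) forces c = True.
In (NOT c OR NOT u) only NOT u is left, so u = False.
In (NOT c OR NOT p OR u) only NOT p is left, so p = False.
In (NOT b OR NOT c OR u) only NOT b is left, so b = False.
In (a OR b) only a is left, so a = True.
In (NOT a OR b OR NOT c OR NOT h) only NOT h is left, so h = False.
Try r = True:
  (NOT q OR NOT r) forces q = False.
  clause (q OR NOT r OR u) is falsified — backtrack.
So r = False.
Set d = True.
  then (NOT d OR h OR NOT k) forces k = False.
  then (k OR NOT q) forces q = False.
All clauses satisfied.

r: False; h: False; d: True; p: False; a: True; k: False; b: False; u: False; q: False; c: True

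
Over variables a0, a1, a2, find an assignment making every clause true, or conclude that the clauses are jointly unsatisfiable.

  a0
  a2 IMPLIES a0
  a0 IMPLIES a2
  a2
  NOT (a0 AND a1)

Unit clause (a0) forces a0 = True.
Unit clause (a2) forces a2 = True.
In (NOT a0 OR NOT a1) only NOT a1 is left, so a1 = False.
Check each clause:
  (a0): a0 holds.
  (a2): a2 holds.
  (a0 OR NOT a2): a0 holds.
  (NOT a0 OR NOT a1): NOT a1 holds.
  (NOT a0 OR a2): a2 holds.
All clauses satisfied.

a0 = True, a1 = False, a2 = True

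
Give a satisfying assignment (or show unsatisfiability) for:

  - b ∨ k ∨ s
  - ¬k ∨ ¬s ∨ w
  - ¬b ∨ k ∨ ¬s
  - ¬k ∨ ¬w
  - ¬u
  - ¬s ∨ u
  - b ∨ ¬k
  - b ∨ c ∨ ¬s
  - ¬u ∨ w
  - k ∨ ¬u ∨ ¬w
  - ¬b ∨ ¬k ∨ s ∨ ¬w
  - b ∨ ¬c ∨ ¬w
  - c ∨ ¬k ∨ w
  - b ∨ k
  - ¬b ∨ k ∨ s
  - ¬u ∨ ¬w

b = True, u = False, s = False, k = True, w = False, c = True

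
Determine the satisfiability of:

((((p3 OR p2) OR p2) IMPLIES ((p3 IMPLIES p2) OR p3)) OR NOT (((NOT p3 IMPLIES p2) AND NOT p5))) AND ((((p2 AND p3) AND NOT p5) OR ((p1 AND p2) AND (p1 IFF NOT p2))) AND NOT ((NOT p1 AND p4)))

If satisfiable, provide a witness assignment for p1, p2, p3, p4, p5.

p1 = True, p2 = True, p3 = True, p4 = False, p5 = False

  (((p3 OR p2) OR p2) IMPLIES ((p3 IMPLIES p2) OR p3)) OR NOT (((NOT p3 IMPLIES p2) AND NOT p5)) = True
    ((p3 OR p2) OR p2) IMPLIES ((p3 IMPLIES p2) OR p3) = True
      (p3 OR p2) OR p2 = True
        p3 OR p2 = True
      (p3 IMPLIES p2) OR p3 = True
        p3 IMPLIES p2 = True
    NOT (((NOT p3 IMPLIES p2) AND NOT p5)) = False
      (NOT p3 IMPLIES p2) AND NOT p5 = True
        NOT p3 IMPLIES p2 = True
          NOT p3 = False
        NOT p5 = True
  (((p2 AND p3) AND NOT p5) OR ((p1 AND p2) AND (p1 IFF NOT p2))) AND NOT ((NOT p1 AND p4)) = True
    ((p2 AND p3) AND NOT p5) OR ((p1 AND p2) AND (p1 IFF NOT p2)) = True
      (p2 AND p3) AND NOT p5 = True
        p2 AND p3 = True
        NOT p5 = True
      (p1 AND p2) AND (p1 IFF NOT p2) = False
        p1 AND p2 = True
        p1 IFF NOT p2 = False
          NOT p2 = False
    NOT ((NOT p1 AND p4)) = True
      NOT p1 AND p4 = False
        NOT p1 = False
Both conjuncts True, so the formula holds.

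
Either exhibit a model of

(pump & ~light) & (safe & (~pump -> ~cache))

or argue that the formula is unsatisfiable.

cache = True, safe = True, light = False, pump = True

  pump & ~light = True
    ~light = True
  safe & (~pump -> ~cache) = True
    ~pump -> ~cache = True
      ~pump = False
      ~cache = False
Both conjuncts True, so the formula holds.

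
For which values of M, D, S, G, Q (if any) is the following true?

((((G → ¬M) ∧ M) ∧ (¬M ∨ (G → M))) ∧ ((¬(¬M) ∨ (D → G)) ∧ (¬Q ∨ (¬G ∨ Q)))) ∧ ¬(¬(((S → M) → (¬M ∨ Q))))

M=T, D=T, S=F, G=F, Q=T

  (((G → ¬M) ∧ M) ∧ (¬M ∨ (G → M))) ∧ ((¬(¬M) ∨ (D → G)) ∧ (¬Q ∨ (¬G ∨ Q))) = True
    ((G → ¬M) ∧ M) ∧ (¬M ∨ (G → M)) = True
      (G → ¬M) ∧ M = True
        G → ¬M = True
          ¬M = False
      ¬M ∨ (G → M) = True
        ¬M = False
        G → M = True
    (¬(¬M) ∨ (D → G)) ∧ (¬Q ∨ (¬G ∨ Q)) = True
      ¬(¬M) ∨ (D → G) = True
        ¬(¬M) = True
          ¬M = False
        D → G = False
      ¬Q ∨ (¬G ∨ Q) = True
        ¬Q = False
        ¬G ∨ Q = True
          ¬G = True
  ¬(¬(((S → M) → (¬M ∨ Q)))) = True
    ¬(((S → M) → (¬M ∨ Q))) = False
      (S → M) → (¬M ∨ Q) = True
        S → M = True
        ¬M ∨ Q = True
          ¬M = False
Both conjuncts True, so the formula holds.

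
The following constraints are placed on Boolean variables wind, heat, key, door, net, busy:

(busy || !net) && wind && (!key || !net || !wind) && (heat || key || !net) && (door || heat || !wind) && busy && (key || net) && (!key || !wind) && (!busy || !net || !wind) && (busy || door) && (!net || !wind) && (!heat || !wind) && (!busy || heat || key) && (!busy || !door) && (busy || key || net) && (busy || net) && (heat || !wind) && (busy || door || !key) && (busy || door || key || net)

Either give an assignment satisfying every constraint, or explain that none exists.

The formula is unsatisfiable.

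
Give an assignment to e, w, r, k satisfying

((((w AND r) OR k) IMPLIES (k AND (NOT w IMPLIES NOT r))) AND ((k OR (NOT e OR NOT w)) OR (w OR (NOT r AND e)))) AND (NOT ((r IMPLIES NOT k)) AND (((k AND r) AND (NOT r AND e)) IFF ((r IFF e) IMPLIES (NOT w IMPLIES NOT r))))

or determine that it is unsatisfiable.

Unsatisfiable

Case r = True: the formula simplifies to (((w OR k) IMPLIES (k AND w)) AND ((k OR (NOT e OR NOT w)) OR w)) AND (NOT (NOT k) AND NOT ((e IMPLIES w))).
  k = True: simplifies to w AND NOT ((e IMPLIES w)).
    w = True: the conjunct NOT ((e IMPLIES w)) becomes NOT ((e IMPLIES True)) = False.
    w = False: the conjunct w is False.
  k = False: the conjunct NOT (NOT k) becomes NOT (NOT False) = False.
Case r = False: the conjunct NOT ((r IMPLIES NOT k)) becomes NOT ((False IMPLIES NOT k)) = False.
Both cases fail — unsatisfiable.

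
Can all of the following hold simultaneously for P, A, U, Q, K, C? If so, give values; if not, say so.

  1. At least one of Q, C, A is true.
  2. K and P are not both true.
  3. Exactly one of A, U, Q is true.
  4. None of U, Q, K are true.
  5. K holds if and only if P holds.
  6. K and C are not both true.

P=F, A=T, U=F, Q=F, K=F, C=F

  (1) {Q, C, A}: 1 true — at least one ✓
  (2) K=F, P=F — not both ✓
  (3) {A, U, Q}: 1 true — exactly one ✓
  (4) {U, Q, K}: 0 true — none ✓
  (5) K=F, P=F — same ✓
  (6) K=F, C=F — not both ✓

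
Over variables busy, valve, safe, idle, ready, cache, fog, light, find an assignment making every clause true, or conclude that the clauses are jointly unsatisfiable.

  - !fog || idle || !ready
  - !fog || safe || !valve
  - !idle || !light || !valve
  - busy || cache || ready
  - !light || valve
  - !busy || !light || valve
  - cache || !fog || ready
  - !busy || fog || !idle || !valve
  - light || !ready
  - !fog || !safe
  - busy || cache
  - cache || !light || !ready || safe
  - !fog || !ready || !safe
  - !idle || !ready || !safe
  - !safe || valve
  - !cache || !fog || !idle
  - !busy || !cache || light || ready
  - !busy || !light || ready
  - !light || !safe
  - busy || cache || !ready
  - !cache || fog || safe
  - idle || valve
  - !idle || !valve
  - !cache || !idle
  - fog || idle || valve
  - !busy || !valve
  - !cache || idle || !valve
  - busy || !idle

Try busy = False:
  (busy || cache) forces cache = True.
  (!cache || !idle) forces idle = False.
  (idle || valve) forces valve = True.
  clause (!cache || idle || !valve) is falsified — backtrack.
So busy = True.
  then (!busy || !valve) forces valve = False.
  then (!light || valve) forces light = False.
  then (light || !ready) forces ready = False.
  then (!safe || valve) forces safe = False.
  then (!busy || !cache || light || ready) forces cache = False.
  then (idle || valve) forces idle = True.
  then (cache || !fog || ready) forces fog = False.
All clauses satisfied.

busy: True; valve: False; safe: False; idle: True; ready: False; cache: False; fog: False; light: False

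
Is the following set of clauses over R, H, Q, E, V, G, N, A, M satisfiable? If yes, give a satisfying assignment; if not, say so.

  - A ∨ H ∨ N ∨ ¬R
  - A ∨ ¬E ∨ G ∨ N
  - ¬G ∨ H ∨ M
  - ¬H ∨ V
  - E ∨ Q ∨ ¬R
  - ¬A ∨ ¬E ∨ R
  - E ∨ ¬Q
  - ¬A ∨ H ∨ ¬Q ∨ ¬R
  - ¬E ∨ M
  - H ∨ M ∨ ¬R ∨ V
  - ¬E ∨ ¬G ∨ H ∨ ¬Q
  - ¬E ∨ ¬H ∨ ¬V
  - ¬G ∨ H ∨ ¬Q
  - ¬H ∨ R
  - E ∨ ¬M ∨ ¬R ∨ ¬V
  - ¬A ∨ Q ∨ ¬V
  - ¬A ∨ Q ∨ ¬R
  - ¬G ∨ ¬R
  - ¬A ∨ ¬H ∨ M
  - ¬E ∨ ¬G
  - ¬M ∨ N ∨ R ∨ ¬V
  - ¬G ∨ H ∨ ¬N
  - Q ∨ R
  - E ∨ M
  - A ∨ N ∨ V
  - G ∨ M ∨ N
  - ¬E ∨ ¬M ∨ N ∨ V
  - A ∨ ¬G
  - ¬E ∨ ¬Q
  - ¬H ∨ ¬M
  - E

R = True, H = False, Q = False, E = True, V = False, G = False, N = True, A = False, M = True

Unit clause (E) forces E = True.
In (¬E ∨ M) only M is left, so M = True.
In (¬E ∨ ¬G) only ¬G is left, so G = False.
In (¬E ∨ ¬Q) only ¬Q is left, so Q = False.
In (¬H ∨ ¬M) only ¬H is left, so H = False.
In (Q ∨ R) only R is left, so R = True.
In (¬A ∨ Q ∨ ¬R) only ¬A is left, so A = False.
In (A ∨ H ∨ N ∨ ¬R) only N is left, so N = True.
Set V = False.
All clauses satisfied.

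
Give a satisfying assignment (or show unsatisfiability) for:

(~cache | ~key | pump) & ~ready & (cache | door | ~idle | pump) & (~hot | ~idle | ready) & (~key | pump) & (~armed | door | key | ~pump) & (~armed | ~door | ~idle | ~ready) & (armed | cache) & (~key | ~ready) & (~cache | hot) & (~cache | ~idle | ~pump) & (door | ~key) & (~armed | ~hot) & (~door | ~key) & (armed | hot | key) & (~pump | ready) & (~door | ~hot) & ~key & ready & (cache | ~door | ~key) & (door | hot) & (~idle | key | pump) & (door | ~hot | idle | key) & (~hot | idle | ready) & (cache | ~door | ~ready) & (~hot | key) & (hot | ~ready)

Case ready = True:
  Clause (~ready) is falsified — contradiction.
Case ready = False:
  Clause (ready) is falsified — contradiction.
Both cases fail, so the formula is unsatisfiable.

The formula is unsatisfiable.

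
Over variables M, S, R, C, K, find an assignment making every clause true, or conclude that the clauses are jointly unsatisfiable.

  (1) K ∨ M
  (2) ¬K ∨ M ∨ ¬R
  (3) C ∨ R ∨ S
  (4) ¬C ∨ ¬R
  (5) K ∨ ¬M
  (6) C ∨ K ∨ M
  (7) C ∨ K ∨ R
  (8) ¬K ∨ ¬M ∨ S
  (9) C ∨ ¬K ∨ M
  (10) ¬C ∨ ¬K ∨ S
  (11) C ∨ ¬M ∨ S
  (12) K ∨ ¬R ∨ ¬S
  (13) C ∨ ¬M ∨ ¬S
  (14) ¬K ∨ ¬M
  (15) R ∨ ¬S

Case M = True:
  (K ∨ ¬M) forces K = True.
  Clause (¬K ∨ ¬M) is falsified — contradiction.
Case M = False:
  (K ∨ M) forces K = True.
  (¬K ∨ M ∨ ¬R) forces R = False.
  (C ∨ ¬K ∨ M) forces C = True.
  (¬C ∨ ¬K ∨ S) forces S = True.
  Clause (R ∨ ¬S) is falsified — contradiction.
Both cases fail, so the formula is unsatisfiable.

Unsatisfiable — no assignment works.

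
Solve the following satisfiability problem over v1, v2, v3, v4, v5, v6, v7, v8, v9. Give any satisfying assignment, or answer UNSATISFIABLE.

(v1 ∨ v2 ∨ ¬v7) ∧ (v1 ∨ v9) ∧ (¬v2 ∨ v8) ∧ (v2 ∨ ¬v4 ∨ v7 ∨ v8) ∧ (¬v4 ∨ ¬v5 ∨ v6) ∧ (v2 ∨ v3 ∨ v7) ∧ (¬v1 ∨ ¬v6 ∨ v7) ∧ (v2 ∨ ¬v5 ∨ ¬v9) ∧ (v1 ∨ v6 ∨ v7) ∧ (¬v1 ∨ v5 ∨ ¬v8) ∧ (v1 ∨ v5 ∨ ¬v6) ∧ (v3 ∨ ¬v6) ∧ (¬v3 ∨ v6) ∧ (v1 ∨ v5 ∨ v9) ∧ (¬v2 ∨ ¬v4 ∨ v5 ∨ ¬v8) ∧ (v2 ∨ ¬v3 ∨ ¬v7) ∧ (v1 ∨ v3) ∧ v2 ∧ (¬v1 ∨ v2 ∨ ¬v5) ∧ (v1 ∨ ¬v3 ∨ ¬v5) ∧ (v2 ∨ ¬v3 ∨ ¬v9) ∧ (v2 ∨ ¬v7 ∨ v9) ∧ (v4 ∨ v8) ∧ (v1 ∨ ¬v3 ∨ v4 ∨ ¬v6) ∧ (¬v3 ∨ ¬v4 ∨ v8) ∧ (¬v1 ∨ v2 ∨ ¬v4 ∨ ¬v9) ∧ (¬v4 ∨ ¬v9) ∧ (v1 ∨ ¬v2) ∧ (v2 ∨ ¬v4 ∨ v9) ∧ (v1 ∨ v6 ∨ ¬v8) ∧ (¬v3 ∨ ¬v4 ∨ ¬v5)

v1=T; v2=T; v3=F; v4=F; v5=T; v6=F; v7=F; v8=T; v9=T

Unit clause (v2) forces v2 = True.
In (v1 ∨ ¬v2) only v1 is left, so v1 = True.
In (¬v2 ∨ v8) only v8 is left, so v8 = True.
In (¬v1 ∨ v5 ∨ ¬v8) only v5 is left, so v5 = True.
Set v3 = False.
  then (v3 ∨ ¬v6) forces v6 = False.
  then (¬v4 ∨ ¬v5 ∨ v6) forces v4 = False.
Set v7 = False.
Set v9 = True.
All clauses satisfied.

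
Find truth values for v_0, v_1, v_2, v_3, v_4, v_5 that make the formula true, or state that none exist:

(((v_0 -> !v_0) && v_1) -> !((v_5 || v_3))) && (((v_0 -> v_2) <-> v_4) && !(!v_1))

v_0=T, v_1=T, v_2=F, v_3=F, v_4=F, v_5=T

  ((v_0 -> !v_0) && v_1) -> !((v_5 || v_3)) = True
    (v_0 -> !v_0) && v_1 = False
      v_0 -> !v_0 = False
        !v_0 = False
    !((v_5 || v_3)) = False
      v_5 || v_3 = True
  ((v_0 -> v_2) <-> v_4) && !(!v_1) = True
    (v_0 -> v_2) <-> v_4 = True
      v_0 -> v_2 = False
    !(!v_1) = True
      !v_1 = False
Both conjuncts True, so the formula holds.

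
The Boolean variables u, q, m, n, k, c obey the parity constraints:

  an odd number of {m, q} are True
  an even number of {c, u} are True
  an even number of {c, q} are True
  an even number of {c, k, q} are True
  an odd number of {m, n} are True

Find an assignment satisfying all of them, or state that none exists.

u: True, q: True, m: False, n: True, k: False, c: True

{m, q}: 1 true → odd ✓
{c, u}: 2 true → even ✓
{c, q}: 2 true → even ✓
{c, k, q}: 2 true → even ✓
{m, n}: 1 true → odd ✓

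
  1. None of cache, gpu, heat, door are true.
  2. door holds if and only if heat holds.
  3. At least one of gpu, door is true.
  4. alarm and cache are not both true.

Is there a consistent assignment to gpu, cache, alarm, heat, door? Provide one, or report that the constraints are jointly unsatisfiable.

Case door = True:
  Constraint (1) is violated (door=T) — contradiction.
Case door = False:
  (1) forces cache = False.
  (1) forces gpu = False.
  Constraint (3) is violated (gpu=F, door=F) — contradiction.
Both cases fail — unsatisfiable.

No satisfying assignment exists.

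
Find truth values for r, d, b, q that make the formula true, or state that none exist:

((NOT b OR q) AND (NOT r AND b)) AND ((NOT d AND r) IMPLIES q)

r=F; d=F; b=T; q=T

  (NOT b OR q) AND (NOT r AND b) = True
    NOT b OR q = True
      NOT b = False
    NOT r AND b = True
      NOT r = True
  (NOT d AND r) IMPLIES q = True
    NOT d AND r = False
      NOT d = True
Both conjuncts True, so the formula holds.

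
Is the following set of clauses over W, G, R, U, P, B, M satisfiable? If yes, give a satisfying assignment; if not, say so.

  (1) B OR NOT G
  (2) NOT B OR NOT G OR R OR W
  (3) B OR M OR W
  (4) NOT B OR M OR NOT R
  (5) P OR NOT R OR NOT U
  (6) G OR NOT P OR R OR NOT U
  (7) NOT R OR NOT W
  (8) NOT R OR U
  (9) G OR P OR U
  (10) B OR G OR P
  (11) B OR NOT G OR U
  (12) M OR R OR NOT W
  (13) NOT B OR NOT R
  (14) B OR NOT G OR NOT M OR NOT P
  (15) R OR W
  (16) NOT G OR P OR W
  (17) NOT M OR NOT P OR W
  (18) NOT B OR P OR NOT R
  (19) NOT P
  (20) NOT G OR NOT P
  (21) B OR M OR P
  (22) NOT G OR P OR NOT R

W=T; G=F; R=F; U=T; P=F; B=T; M=T

Unit clause (NOT P) forces P = False.
Set W = True.
  then (NOT R OR NOT W) forces R = False.
  then (M OR R OR NOT W) forces M = True.
Set G = False.
  then (G OR P OR U) forces U = True.
  then (B OR G OR P) forces B = True.
All clauses satisfied.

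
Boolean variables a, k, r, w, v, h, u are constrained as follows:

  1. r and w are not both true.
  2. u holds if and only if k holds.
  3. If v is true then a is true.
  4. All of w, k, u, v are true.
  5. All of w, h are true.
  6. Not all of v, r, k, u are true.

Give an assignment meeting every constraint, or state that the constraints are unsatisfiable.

a = True; k = True; r = False; w = True; v = True; h = True; u = True

  (1) r=F, w=T — not both ✓
  (2) u=T, k=T — same ✓
  (3) v=T ⇒ a: T ✓
  (4) {w, k, u, v}: all 4 true ✓
  (5) {w, h}: all 2 true ✓
  (6) {v, r, k, u}: 3/4 true — not all ✓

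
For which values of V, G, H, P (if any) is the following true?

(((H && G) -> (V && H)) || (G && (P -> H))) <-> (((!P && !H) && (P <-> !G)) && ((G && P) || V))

V = True, G = True, H = False, P = False

  (((H && G) -> (V && H)) || (G && (P -> H))) <-> (((!P && !H) && (P <-> !G)) && ((G && P) || V)) = True
    ((H && G) -> (V && H)) || (G && (P -> H)) = True
      (H && G) -> (V && H) = True
        H && G = False
        V && H = False
      G && (P -> H) = True
        P -> H = True
    ((!P && !H) && (P <-> !G)) && ((G && P) || V) = True
      (!P && !H) && (P <-> !G) = True
        !P && !H = True
          !P = True
          !H = True
        P <-> !G = True
          !G = False
      (G && P) || V = True
        G && P = False
The formula evaluates to True.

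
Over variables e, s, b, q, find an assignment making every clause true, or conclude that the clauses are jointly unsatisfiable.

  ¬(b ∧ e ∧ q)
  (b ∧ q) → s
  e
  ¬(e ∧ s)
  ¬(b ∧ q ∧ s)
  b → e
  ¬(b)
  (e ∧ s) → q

e = True, s = False, b = False, q = False

Unit clause (e) forces e = True.
Unit clause (¬b) forces b = False.
In (¬e ∨ ¬s) only ¬s is left, so s = False.
Set q = False.
Check each clause:
  (e): e holds.
  (¬b): ¬b holds.
  (¬e ∨ q ∨ ¬s): ¬s holds.
  (¬b ∨ e): ¬b holds.
  (¬b ∨ ¬e ∨ ¬q): ¬b holds.
  (¬b ∨ ¬q ∨ s): ¬b holds.
  (¬e ∨ ¬s): ¬s holds.
  (¬b ∨ ¬q ∨ ¬s): ¬b holds.
All clauses satisfied.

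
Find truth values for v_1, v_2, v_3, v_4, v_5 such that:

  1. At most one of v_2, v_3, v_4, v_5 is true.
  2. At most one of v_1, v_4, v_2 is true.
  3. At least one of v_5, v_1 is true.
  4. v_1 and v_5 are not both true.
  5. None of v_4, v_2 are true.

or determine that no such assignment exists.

v_1=T; v_2=F; v_3=F; v_4=F; v_5=F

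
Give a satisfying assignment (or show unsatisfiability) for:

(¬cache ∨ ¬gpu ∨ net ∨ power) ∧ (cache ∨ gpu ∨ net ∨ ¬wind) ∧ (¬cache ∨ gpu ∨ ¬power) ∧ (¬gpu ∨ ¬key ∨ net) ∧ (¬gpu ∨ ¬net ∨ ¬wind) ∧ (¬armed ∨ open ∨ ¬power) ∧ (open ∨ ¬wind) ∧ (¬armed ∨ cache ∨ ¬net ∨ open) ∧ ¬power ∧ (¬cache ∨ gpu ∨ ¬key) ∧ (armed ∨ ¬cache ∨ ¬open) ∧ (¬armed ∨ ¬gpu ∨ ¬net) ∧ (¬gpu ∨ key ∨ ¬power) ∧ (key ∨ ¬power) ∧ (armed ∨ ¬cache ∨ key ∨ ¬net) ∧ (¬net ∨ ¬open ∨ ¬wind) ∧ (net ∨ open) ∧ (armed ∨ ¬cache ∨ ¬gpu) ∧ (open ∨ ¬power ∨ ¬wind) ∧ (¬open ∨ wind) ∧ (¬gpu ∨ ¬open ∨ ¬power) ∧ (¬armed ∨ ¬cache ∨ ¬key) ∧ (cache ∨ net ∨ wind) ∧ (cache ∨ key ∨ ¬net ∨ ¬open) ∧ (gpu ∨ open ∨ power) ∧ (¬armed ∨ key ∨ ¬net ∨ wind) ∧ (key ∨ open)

Unit clause (¬power) forces power = False.
Set gpu = True.
Set net = True.
  then (¬gpu ∨ ¬net ∨ ¬wind) forces wind = False.
  then (¬armed ∨ ¬gpu ∨ ¬net) forces armed = False.
  then (armed ∨ ¬cache ∨ ¬gpu) forces cache = False.
  then (¬open ∨ wind) forces open = False.
  then (key ∨ open) forces key = True.
All clauses satisfied.

gpu = True; net = True; wind = False; power = False; open = False; key = True; armed = False; cache = False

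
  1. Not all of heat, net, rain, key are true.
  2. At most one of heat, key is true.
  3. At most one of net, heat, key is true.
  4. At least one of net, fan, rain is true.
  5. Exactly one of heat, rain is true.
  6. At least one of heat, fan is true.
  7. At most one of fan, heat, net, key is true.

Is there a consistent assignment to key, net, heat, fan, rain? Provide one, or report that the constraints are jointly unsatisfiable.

key = False, net = False, heat = False, fan = True, rain = True

  (1) {heat, net, rain, key}: 1/4 true — not all ✓
  (2) {heat, key}: 0 true — at most one ✓
  (3) {net, heat, key}: 0 true — at most one ✓
  (4) {net, fan, rain}: 2 true — at least one ✓
  (5) {heat, rain}: 1 true — exactly one ✓
  (6) {heat, fan}: 1 true — at least one ✓
  (7) {fan, heat, net, key}: 1 true — at most one ✓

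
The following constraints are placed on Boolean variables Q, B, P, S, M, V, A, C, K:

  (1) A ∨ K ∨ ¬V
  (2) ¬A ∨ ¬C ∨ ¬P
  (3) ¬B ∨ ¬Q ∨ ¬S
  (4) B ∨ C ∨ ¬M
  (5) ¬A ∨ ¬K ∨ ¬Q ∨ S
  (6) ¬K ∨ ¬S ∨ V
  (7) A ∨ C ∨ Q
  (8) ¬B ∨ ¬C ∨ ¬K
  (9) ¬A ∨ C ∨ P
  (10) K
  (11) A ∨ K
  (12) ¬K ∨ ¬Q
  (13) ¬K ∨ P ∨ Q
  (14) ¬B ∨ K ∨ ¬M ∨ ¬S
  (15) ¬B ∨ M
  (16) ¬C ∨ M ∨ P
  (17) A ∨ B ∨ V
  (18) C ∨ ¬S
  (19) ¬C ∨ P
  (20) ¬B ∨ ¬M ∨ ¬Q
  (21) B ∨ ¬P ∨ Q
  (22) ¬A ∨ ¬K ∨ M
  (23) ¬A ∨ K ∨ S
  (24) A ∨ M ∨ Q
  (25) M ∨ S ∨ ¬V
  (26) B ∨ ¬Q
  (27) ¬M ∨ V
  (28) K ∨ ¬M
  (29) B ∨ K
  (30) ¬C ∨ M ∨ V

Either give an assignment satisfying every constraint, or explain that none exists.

Q = False; B = True; P = True; S = False; M = True; V = True; A = True; C = False; K = True

Unit clause (K) forces K = True.
In (¬K ∨ ¬Q) only ¬Q is left, so Q = False.
In (¬K ∨ P ∨ Q) only P is left, so P = True.
In (B ∨ ¬P ∨ Q) only B is left, so B = True.
In (¬B ∨ ¬C ∨ ¬K) only ¬C is left, so C = False.
In (¬B ∨ M) only M is left, so M = True.
In (C ∨ ¬S) only ¬S is left, so S = False.
In (¬M ∨ V) only V is left, so V = True.
In (A ∨ C ∨ Q) only A is left, so A = True.
All clauses satisfied.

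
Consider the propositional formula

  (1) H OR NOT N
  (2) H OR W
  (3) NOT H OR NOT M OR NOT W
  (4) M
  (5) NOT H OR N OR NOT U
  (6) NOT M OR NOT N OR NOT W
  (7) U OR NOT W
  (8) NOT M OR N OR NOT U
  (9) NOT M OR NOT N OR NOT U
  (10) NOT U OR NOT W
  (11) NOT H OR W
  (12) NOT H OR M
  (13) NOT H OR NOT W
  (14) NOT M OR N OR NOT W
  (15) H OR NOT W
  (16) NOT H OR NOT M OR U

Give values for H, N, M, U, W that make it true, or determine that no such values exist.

UNSATISFIABLE

Case W = True:
  (M) forces M = True.
  (NOT H OR NOT M OR NOT W) forces H = False.
  Clause (H OR NOT W) is falsified — contradiction.
Case W = False:
  (H OR W) forces H = True.
  Clause (NOT H OR W) is falsified — contradiction.
Both cases fail, so the formula is unsatisfiable.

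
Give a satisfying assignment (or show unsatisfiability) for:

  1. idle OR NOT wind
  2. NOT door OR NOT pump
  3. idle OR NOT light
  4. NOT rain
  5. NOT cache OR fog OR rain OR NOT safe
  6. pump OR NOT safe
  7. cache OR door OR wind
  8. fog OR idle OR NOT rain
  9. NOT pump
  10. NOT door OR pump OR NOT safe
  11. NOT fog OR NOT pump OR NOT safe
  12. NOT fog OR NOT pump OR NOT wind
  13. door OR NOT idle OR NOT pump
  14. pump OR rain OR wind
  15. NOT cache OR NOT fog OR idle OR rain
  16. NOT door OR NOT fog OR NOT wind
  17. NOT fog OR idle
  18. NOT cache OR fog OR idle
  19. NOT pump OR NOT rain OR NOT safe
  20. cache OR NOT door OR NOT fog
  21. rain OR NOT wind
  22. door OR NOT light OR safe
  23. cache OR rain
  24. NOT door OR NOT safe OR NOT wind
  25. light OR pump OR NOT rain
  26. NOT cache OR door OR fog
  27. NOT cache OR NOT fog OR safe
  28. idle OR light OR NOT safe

UNSATISFIABLE

Case rain = True:
  Clause (NOT rain) is falsified — contradiction.
Case rain = False:
  (NOT pump) forces pump = False.
  (pump OR NOT safe) forces safe = False.
  (pump OR rain OR wind) forces wind = True.
  Clause (rain OR NOT wind) is falsified — contradiction.
Both cases fail, so the formula is unsatisfiable.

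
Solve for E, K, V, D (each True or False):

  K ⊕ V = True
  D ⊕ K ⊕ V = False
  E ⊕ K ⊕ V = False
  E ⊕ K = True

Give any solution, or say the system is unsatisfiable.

E = True, K = False, V = True, D = True

K ⊕ V = F ⊕ T = True ✓
D ⊕ K ⊕ V = T ⊕ F ⊕ T = False ✓
E ⊕ K ⊕ V = T ⊕ F ⊕ T = False ✓
E ⊕ K = T ⊕ F = True ✓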